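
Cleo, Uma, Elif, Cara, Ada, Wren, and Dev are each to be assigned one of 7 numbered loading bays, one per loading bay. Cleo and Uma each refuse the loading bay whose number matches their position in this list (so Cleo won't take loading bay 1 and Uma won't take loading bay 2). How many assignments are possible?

Let Aᵢ (for i ∈ {1, 2}) be the placements that put person i in their forbidden loading bay. Any j of these fix j positions, leaving (7−j)! ways to fill the rest, and there are C(2,j) ways to pick which j.
By inclusion–exclusion, the number of valid placements is Σ_{j=0}^{2} (−1)^j C(2,j)·(7−j)!.
Computing: 5040 − 1440 + 120 = 3720.

3720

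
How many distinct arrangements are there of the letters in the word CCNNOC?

60

Letter multiplicities in CCNNOC: C×3, N×2, O×1.
So there are 6! / (3!·2!) = 60 distinguishable arrangements.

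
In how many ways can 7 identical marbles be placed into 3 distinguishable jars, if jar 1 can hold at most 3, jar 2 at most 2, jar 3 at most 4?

By stars and bars, unrestricted non-negative solutions to x_1+…+x_3 = 7 number C(7+2,2) = 36.
Subtract solutions that violate a single cap (substitute x_i' = x_i − (cap_i+1)): x_1 ≥ 4 gives C(5,2) = 10; x_2 ≥ 3 gives C(6,2) = 15; x_3 ≥ 5 gives C(4,2) = 6. Together 31.
Add back pairs where two caps are both exceeded: 1 + 0 + 0 = 1.
By inclusion–exclusion the count is 36 − 31 + 1 = 6.

6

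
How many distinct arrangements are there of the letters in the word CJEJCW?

180

Letter multiplicities in CJEJCW: C×2, E×1, J×2, W×1.
So there are 6! / (2!·2!) = 180 distinguishable arrangements.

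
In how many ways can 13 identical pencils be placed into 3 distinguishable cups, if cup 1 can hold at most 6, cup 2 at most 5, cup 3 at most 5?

10

Ignoring the caps, the number of non-negative solutions to x_1+…+x_3 = 13 is C(15,2) = 105.
Subtract solutions that violate a single cap (substitute x_i' = x_i − (cap_i+1)): x_1 ≥ 7 gives C(8,2) = 28; x_2 ≥ 6 gives C(9,2) = 36; x_3 ≥ 6 gives C(9,2) = 36. Together 100.
Add back pairs where two caps are both exceeded: 1 + 1 + 3 = 5.
By inclusion–exclusion the count is 105 − 100 + 5 = 10.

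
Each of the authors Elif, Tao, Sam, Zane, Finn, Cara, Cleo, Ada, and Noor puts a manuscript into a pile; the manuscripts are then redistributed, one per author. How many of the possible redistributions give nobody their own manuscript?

133496

Count assignments avoiding every fixed point. For any j of the 9 authors fixed to their own manuscript, the other 9−j can be arranged in (9−j)! ways.
By inclusion–exclusion this is Σ_{j=0}^{9} (−1)^j C(9,j)·(9−j)!.
Computing: 362880 − 362880 + 181440 − 60480 + 15120 − 3024 + 504 − 72 + 9 − 1 = 133496.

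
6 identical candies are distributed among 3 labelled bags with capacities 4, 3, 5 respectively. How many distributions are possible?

18

Without the upper bounds there are C(8,2) = 28 ways to split 6 among 3 bags.
Subtract solutions that violate a single cap (substitute x_i' = x_i − (cap_i+1)): x_1 ≥ 5 gives C(3,2) = 3; x_2 ≥ 4 gives C(4,2) = 6; x_3 ≥ 6 gives C(2,2) = 1. Together 10.
No two caps can be exceeded simultaneously, so the pair terms are all 0.
By inclusion–exclusion the count is 28 − 10 + 0 = 18.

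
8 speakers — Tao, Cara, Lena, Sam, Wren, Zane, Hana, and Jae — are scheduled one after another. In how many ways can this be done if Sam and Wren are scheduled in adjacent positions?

10080

Place the 6 others and the Sam-Wren pair as 7 objects in a line; the pair has 2 internal arrangements.
That gives 2 × 7! = 2 × 5040 = 10080.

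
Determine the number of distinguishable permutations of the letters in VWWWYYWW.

The 8 letters of VWWWYYWW have repeats: W appearing 5 times and Y appearing twice.
So there are 8! / (5!·2!) = 168 distinguishable arrangements.

168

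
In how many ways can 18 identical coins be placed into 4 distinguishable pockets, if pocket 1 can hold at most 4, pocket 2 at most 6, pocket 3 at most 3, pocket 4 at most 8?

20

Ignoring the caps, the number of non-negative solutions to x_1+…+x_4 = 18 is C(21,3) = 1330.
Subtract solutions that violate a single cap (substitute x_i' = x_i − (cap_i+1)): x_1 ≥ 5 gives C(16,3) = 560; x_2 ≥ 7 gives C(14,3) = 364; x_3 ≥ 4 gives C(17,3) = 680; x_4 ≥ 9 gives C(12,3) = 220. Together 1824.
Add back pairs where two caps are both exceeded: 84 + 220 + 35 + 120 + 10 + 56 = 525.
Subtract triples: 10 + 0 + 1 + 0 = 11.
By inclusion–exclusion the count is 1330 − 1824 + 525 − 11 = 20.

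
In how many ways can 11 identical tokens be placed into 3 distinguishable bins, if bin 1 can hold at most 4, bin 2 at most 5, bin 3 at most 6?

Without the upper bounds there are C(13,2) = 78 ways to split 11 among 3 bins.
Subtract solutions that violate a single cap (substitute x_i' = x_i − (cap_i+1)): x_1 ≥ 5 gives C(8,2) = 28; x_2 ≥ 6 gives C(7,2) = 21; x_3 ≥ 7 gives C(6,2) = 15. Together 64.
Add back pairs where two caps are both exceeded: 1 + 0 + 0 = 1.
By inclusion–exclusion the count is 78 − 64 + 1 = 15.

15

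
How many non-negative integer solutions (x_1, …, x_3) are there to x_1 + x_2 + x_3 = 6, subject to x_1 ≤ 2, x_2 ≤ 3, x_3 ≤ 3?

Without the upper bounds there are C(8,2) = 28 ways to split 6 among 3 variables.
Subtract solutions that violate a single cap (substitute x_i' = x_i − (cap_i+1)): x_1 ≥ 3 gives C(5,2) = 10; x_2 ≥ 4 gives C(4,2) = 6; x_3 ≥ 4 gives C(4,2) = 6. Together 22.
No two caps can be exceeded simultaneously, so the pair terms are all 0.
By inclusion–exclusion the count is 28 − 22 + 0 = 6.

6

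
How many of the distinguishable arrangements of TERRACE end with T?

180

Fix T in the last position and arrange the remaining 6 letters.
Those 6 letters have E appearing twice and R appearing twice, giving (6)!/(2!·2!) = 180.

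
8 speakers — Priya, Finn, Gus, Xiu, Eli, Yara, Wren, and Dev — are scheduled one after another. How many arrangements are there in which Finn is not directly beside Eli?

30240

There are 8! = 40320 arrangements in all. If Finn and Eli are adjacent, merging them into one block gives 2·(7)! = 10080 arrangements.
Complementary counting: 40320 − 10080 = 30240.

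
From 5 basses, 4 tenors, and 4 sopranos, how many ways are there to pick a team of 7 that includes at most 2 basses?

Split by how many basses are chosen (0 through 2).
Sum: C(5,0)·C(8,7) + C(5,1)·C(8,6) + C(5,2)·C(8,5) = 8 + 140 + 560 = 708.

708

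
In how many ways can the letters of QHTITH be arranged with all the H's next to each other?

60

Treat the 2 copies of H as a single block. The multiset to arrange is then {HH, I, Q, T, T}, 5 items in all.
That gives (5)!/(2!) = 60 arrangements.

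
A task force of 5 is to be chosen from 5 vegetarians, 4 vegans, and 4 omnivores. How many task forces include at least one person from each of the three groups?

Unrestricted: C(13,5) = 1287 ways to pick any 5 of the 13.
Selections missing a whole group: no vegetarians → C(8,5) = 56; no vegans → C(9,5) = 126; no omnivores → C(9,5) = 126.
Add back selections omitting two groups (i.e. drawn from a single group): C(5,5) + C(4,5) + C(4,5) = 1.
By inclusion–exclusion: 1287 − 308 + 1 = 980.

980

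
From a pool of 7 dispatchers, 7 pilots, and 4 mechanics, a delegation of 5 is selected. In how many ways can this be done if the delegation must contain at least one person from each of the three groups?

5684

Unrestricted: C(18,5) = 8568 ways to pick any 5 of the 18.
Selections missing a whole group: no dispatchers → C(11,5) = 462; no pilots → C(11,5) = 462; no mechanics → C(14,5) = 2002.
Add back selections omitting two groups (i.e. drawn from a single group): C(7,5) + C(7,5) + C(4,5) = 42.
By inclusion–exclusion: 8568 − 2926 + 42 = 5684.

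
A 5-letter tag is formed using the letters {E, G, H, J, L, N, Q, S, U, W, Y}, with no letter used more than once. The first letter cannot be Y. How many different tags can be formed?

The first letter has 11−1 = 10 choices (anything except Y).
The remaining 4 letters are filled from the other 10 symbols without repetition: 10 × 9 × 8 × 7 = 5040.
Total: 10 × 5040 = 50400.

50400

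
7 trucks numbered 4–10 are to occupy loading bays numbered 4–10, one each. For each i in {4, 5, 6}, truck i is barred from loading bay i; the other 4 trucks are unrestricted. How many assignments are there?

Let Aᵢ (for i ∈ {4, 5, 6}) be the placements that put truck i in its forbidden loading bay. Any j of these fix j positions, leaving (7−j)! ways to fill the rest, and there are C(3,j) ways to pick which j.
By inclusion–exclusion, the number of valid placements is Σ_{j=0}^{3} (−1)^j C(3,j)·(7−j)!.
Computing: 5040 − 2160 + 360 − 24 = 3216.

3216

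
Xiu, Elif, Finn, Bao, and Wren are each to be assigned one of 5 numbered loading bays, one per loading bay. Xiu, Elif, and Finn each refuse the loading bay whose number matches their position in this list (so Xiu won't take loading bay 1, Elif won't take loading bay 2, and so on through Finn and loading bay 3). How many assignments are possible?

64

Let Aᵢ (for i ∈ {1, 2, 3}) be the placements that put person i in their forbidden loading bay. Any j of these fix j positions, leaving (5−j)! ways to fill the rest, and there are C(3,j) ways to pick which j.
By inclusion–exclusion, the number of valid placements is Σ_{j=0}^{3} (−1)^j C(3,j)·(5−j)!.
Computing: 120 − 72 + 18 − 2 = 64.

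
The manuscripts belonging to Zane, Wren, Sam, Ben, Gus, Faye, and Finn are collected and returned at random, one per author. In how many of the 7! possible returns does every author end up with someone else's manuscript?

1854

Count assignments avoiding every fixed point. For any j of the 7 authors fixed to their own manuscript, the other 7−j can be arranged in (7−j)! ways.
By inclusion–exclusion this is Σ_{j=0}^{7} (−1)^j C(7,j)·(7−j)!.
Computing: 5040 − 5040 + 2520 − 840 + 210 − 42 + 7 − 1 = 1854.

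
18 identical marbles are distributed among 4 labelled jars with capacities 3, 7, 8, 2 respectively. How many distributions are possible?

Without the upper bounds there are C(21,3) = 1330 ways to split 18 among 4 jars.
Subtract solutions that violate a single cap (substitute x_i' = x_i − (cap_i+1)): x_1 ≥ 4 gives C(17,3) = 680; x_2 ≥ 8 gives C(13,3) = 286; x_3 ≥ 9 gives C(12,3) = 220; x_4 ≥ 3 gives C(18,3) = 816. Together 2002.
Add back pairs where two caps are both exceeded: 84 + 56 + 364 + 4 + 120 + 84 = 712.
Subtract triples: 0 + 20 + 10 + 0 = 30.
By inclusion–exclusion the count is 1330 − 2002 + 712 − 30 = 10.

10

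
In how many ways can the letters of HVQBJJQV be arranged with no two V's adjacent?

There are 8!/(2!·2!·2!) = 5040 arrangements of HVQBJJQV in total.
Arrangements with the V's together: treat VV as one letter, giving (7)!/(2!·2!) = 1260.
Hence 5040 − 1260 = 3780.

3780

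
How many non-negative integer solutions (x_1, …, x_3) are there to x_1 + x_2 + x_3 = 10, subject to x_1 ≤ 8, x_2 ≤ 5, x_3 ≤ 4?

27

Without the upper bounds there are C(12,2) = 66 ways to split 10 among 3 variables.
Subtract solutions that violate a single cap (substitute x_i' = x_i − (cap_i+1)): x_1 ≥ 9 gives C(3,2) = 3; x_2 ≥ 6 gives C(6,2) = 15; x_3 ≥ 5 gives C(7,2) = 21. Together 39.
No two caps can be exceeded simultaneously, so the pair terms are all 0.
By inclusion–exclusion the count is 66 − 39 + 0 = 27.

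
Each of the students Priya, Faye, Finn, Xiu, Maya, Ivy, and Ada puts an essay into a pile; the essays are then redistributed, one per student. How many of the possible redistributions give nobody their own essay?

1854

Let Aᵢ be the assignments in which student i gets their own essay. We want the size of the complement of A₁∪…∪A_7.
By inclusion–exclusion this is Σ_{j=0}^{7} (−1)^j C(7,j)·(7−j)!.
Computing: 5040 − 5040 + 2520 − 840 + 210 − 42 + 7 − 1 = 1854.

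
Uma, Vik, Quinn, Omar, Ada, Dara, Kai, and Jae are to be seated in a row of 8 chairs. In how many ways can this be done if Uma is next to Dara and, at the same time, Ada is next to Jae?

2880

Treat {Uma,Dara} as one block (2 orders) and {Ada,Jae} as another (2 orders).
That leaves 6 units to arrange: 2 × 2 × 6! = 4 × 720 = 2880.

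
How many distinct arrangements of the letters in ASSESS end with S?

Fix S in the last position and arrange the remaining 5 letters.
Those 5 letters have S appearing 3 times, giving (5)!/(3!) = 20.

20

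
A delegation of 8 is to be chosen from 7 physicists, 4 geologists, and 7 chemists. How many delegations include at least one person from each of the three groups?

40425

Total 8-person selections from all 18: C(18,8) = 43758.
Subtract selections that omit an entire group: no physicists → C(11,8) = 165; no geologists → C(14,8) = 3003; no chemists → C(11,8) = 165.
Add back selections omitting two groups (i.e. drawn from a single group): C(7,8) + C(4,8) + C(7,8) = 0.
By inclusion–exclusion: 43758 − 3333 + 0 = 40425.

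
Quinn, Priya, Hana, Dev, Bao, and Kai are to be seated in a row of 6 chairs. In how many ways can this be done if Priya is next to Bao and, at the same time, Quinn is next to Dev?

96

Treat {Priya,Bao} as one block (2 orders) and {Quinn,Dev} as another (2 orders).
That leaves 4 units to arrange: 2 × 2 × 4! = 4 × 24 = 96.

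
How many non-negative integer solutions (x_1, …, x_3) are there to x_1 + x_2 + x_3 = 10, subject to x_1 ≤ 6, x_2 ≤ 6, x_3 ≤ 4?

Without the upper bounds there are C(12,2) = 66 ways to split 10 among 3 variables.
Subtract solutions that violate a single cap (substitute x_i' = x_i − (cap_i+1)): x_1 ≥ 7 gives C(5,2) = 10; x_2 ≥ 7 gives C(5,2) = 10; x_3 ≥ 5 gives C(7,2) = 21. Together 41.
No two caps can be exceeded simultaneously, so the pair terms are all 0.
By inclusion–exclusion the count is 66 − 41 + 0 = 25.

25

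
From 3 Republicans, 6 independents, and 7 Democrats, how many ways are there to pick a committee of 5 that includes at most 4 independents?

4362

Split by how many independents are chosen (0 through 4).
Sum: C(6,0)·C(10,5) + C(6,1)·C(10,4) + C(6,2)·C(10,3) + C(6,3)·C(10,2) + C(6,4)·C(10,1) = 252 + 1260 + 1800 + 900 + 150 = 4362.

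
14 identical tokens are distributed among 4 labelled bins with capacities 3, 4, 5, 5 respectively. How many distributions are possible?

Without the upper bounds there are C(17,3) = 680 ways to split 14 among 4 bins.
Subtract solutions that violate a single cap (substitute x_i' = x_i − (cap_i+1)): x_1 ≥ 4 gives C(13,3) = 286; x_2 ≥ 5 gives C(12,3) = 220; x_3 ≥ 6 gives C(11,3) = 165; x_4 ≥ 6 gives C(11,3) = 165. Together 836.
Add back pairs where two caps are both exceeded: 56 + 35 + 35 + 20 + 20 + 10 = 176.
By inclusion–exclusion the count is 680 − 836 + 176 = 20.

20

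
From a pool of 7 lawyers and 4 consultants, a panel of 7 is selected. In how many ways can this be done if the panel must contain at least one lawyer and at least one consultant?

329

Unrestricted: C(11,7) = 330 ways to pick any 7 of the 11.
Subtract selections that omit an entire group: no lawyers → C(4,7) = 0; no consultants → C(7,7) = 1.
Both groups omitted at once is impossible, so 330 − 1 = 329.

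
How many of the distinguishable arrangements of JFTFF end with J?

4

With the last slot taken by J, it remains to arrange the other 4 letters (FTFF).
Those 4 letters have F appearing 3 times, giving (4)!/(3!) = 4.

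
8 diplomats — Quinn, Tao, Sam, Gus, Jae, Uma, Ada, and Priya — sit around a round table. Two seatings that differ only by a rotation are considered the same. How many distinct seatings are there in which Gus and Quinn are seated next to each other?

1440

Glue Gus and Quinn into a block (2 internal orders). Seating 7 units around a circle gives (6)! arrangements.
So 2 × (6)! = 2 × 720 = 1440.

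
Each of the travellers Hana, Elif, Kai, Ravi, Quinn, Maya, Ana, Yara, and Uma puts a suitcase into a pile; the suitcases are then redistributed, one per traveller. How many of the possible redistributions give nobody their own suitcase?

133496

This is the derangement count D_9: permutations of 9 items with no fixed point.
By inclusion–exclusion this is Σ_{j=0}^{9} (−1)^j C(9,j)·(9−j)!.
Computing: 362880 − 362880 + 181440 − 60480 + 15120 − 3024 + 504 − 72 + 9 − 1 = 133496.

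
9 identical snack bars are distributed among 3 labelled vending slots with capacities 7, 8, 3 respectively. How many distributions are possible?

30

Without the upper bounds there are C(11,2) = 55 ways to split 9 among 3 vending slots.
Subtract solutions that violate a single cap (substitute x_i' = x_i − (cap_i+1)): x_1 ≥ 8 gives C(3,2) = 3; x_2 ≥ 9 gives C(2,2) = 1; x_3 ≥ 4 gives C(7,2) = 21. Together 25.
No two caps can be exceeded simultaneously, so the pair terms are all 0.
By inclusion–exclusion the count is 55 − 25 + 0 = 30.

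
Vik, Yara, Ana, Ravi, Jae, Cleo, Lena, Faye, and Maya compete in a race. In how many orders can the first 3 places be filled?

504

There are 9 choices for 1st place, 8 for 2nd, and 7 for 3rd.
That gives 9 × 8 × 7 = 504.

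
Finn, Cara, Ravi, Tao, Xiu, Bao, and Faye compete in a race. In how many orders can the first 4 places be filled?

This is an ordered selection of 4 from 7: P(7,4).
That gives 7 × 6 × 5 × 4 = 840.

840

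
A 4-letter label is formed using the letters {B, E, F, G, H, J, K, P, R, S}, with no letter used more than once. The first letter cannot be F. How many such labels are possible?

4536

The first letter has 10−1 = 9 choices (anything except F).
The remaining 3 letters are filled from the other 9 symbols without repetition: 9 × 8 × 7 = 504.
Total: 9 × 504 = 4536.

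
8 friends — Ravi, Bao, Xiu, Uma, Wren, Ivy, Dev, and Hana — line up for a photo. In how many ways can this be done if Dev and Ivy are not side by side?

There are 8! = 40320 arrangements in all. If Dev and Ivy are adjacent, merging them into one block gives 2·(7)! = 10080 arrangements.
Complementary counting: 40320 − 10080 = 30240.

30240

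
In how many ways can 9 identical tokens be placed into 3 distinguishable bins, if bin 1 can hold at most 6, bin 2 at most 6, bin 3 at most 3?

22

By stars and bars, unrestricted non-negative solutions to x_1+…+x_3 = 9 number C(9+2,2) = 55.
Subtract solutions that violate a single cap (substitute x_i' = x_i − (cap_i+1)): x_1 ≥ 7 gives C(4,2) = 6; x_2 ≥ 7 gives C(4,2) = 6; x_3 ≥ 4 gives C(7,2) = 21. Together 33.
No two caps can be exceeded simultaneously, so the pair terms are all 0.
By inclusion–exclusion the count is 55 − 33 + 0 = 22.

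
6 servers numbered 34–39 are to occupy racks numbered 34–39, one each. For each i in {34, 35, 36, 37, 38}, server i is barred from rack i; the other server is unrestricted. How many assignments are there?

309

Let Aᵢ (for 34 ≤ i ≤ 38) be the placements that put server i in its forbidden rack. Any j of these fix j positions, leaving (6−j)! ways to fill the rest, and there are C(5,j) ways to pick which j.
By inclusion–exclusion, the number of valid placements is Σ_{j=0}^{5} (−1)^j C(5,j)·(6−j)!.
Computing: 720 − 600 + 240 − 60 + 10 − 1 = 309.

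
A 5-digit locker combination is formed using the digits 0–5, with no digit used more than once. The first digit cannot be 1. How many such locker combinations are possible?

600

The first digit has 6−1 = 5 choices (anything except 1).
The remaining 4 digits are filled from the other 5 symbols without repetition: 5 × 4 × 3 × 2 = 120.
Total: 5 × 120 = 600.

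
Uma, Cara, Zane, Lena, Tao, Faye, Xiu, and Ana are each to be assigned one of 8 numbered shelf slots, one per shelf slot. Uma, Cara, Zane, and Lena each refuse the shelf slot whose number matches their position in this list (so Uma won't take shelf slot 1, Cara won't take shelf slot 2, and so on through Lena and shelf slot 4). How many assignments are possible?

24024

Let Aᵢ (for 1 ≤ i ≤ 4) be the placements that put person i in their forbidden shelf slot. Any j of these fix j positions, leaving (8−j)! ways to fill the rest, and there are C(4,j) ways to pick which j.
By inclusion–exclusion, the number of valid placements is Σ_{j=0}^{4} (−1)^j C(4,j)·(8−j)!.
Computing: 40320 − 20160 + 4320 − 480 + 24 = 24024.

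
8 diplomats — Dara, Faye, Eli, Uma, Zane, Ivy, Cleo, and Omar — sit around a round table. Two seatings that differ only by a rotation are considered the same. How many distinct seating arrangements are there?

Around a circle, 8 distinct people have 8!/8 = (7)! = 5040 rotationally distinct seatings.

5040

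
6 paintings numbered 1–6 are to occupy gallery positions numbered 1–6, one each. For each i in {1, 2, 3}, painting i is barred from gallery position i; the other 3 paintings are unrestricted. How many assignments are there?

426

Let Aᵢ (for i ∈ {1, 2, 3}) be the placements that put painting i in its forbidden gallery position. Any j of these fix j positions, leaving (6−j)! ways to fill the rest, and there are C(3,j) ways to pick which j.
By inclusion–exclusion, the number of valid placements is Σ_{j=0}^{3} (−1)^j C(3,j)·(6−j)!.
Computing: 720 − 360 + 72 − 6 = 426.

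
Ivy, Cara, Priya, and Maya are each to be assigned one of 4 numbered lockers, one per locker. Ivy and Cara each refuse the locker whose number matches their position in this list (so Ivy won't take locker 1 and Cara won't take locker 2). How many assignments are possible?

14

Let Aᵢ (for i ∈ {1, 2}) be the placements that put person i in their forbidden locker. Any j of these fix j positions, leaving (4−j)! ways to fill the rest, and there are C(2,j) ways to pick which j.
By inclusion–exclusion, the number of valid placements is Σ_{j=0}^{2} (−1)^j C(2,j)·(4−j)!.
Computing: 24 − 12 + 2 = 14.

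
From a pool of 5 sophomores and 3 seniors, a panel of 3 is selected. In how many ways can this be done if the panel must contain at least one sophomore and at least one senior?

45

With no constraint there are C(8,3) = 56 possible selections.
Selections missing a whole group: no sophomores → C(3,3) = 1; no seniors → C(5,3) = 10.
Both groups omitted at once is impossible, so 56 − 11 = 45.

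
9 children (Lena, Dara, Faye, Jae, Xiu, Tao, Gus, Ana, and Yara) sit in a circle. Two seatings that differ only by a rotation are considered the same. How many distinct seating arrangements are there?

Seat Lena anywhere (absorbing the rotational symmetry), then permute the other 8: (8)! = 40320.

40320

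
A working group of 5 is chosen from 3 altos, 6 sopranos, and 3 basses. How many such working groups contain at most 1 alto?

504

Split by how many altos are chosen (0 through 1).
Sum: C(3,0)·C(9,5) + C(3,1)·C(9,4) = 126 + 378 = 504.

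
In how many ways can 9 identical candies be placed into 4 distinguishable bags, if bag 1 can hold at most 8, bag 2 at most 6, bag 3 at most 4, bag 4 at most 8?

By stars and bars, unrestricted non-negative solutions to x_1+…+x_4 = 9 number C(9+3,3) = 220.
Subtract solutions that violate a single cap (substitute x_i' = x_i − (cap_i+1)): x_1 ≥ 9 gives C(3,3) = 1; x_2 ≥ 7 gives C(5,3) = 10; x_3 ≥ 5 gives C(7,3) = 35; x_4 ≥ 9 gives C(3,3) = 1. Together 47.
No two caps can be exceeded simultaneously, so the pair terms are all 0.
By inclusion–exclusion the count is 220 − 47 + 0 = 173.

173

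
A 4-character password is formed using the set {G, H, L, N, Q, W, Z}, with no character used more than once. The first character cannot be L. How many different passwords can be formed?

720

The first character has 7−1 = 6 choices (anything except L).
The remaining 3 characters are filled from the other 6 symbols without repetition: 6 × 5 × 4 = 120.
Total: 6 × 120 = 720.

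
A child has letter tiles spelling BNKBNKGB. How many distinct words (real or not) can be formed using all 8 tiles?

1680

The 8 letters of BNKBNKGB have repeats: B appearing 3 times, K appearing twice, and N appearing twice.
The number of distinct arrangements is 8!/(3!·2!·2!) = 40320/24 = 1680.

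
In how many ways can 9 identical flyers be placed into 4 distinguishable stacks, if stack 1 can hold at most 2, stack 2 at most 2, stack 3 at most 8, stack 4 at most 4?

Ignoring the caps, the number of non-negative solutions to x_1+…+x_4 = 9 is C(12,3) = 220.
Subtract solutions that violate a single cap (substitute x_i' = x_i − (cap_i+1)): x_1 ≥ 3 gives C(9,3) = 84; x_2 ≥ 3 gives C(9,3) = 84; x_3 ≥ 9 gives C(3,3) = 1; x_4 ≥ 5 gives C(7,3) = 35. Together 204.
Add back pairs where two caps are both exceeded: 20 + 0 + 4 + 0 + 4 + 0 = 28.
By inclusion–exclusion the count is 220 − 204 + 28 = 44.

44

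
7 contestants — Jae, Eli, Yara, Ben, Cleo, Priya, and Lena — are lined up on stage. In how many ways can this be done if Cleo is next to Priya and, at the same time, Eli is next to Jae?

Treat {Cleo,Priya} as one block (2 orders) and {Eli,Jae} as another (2 orders).
That leaves 5 units to arrange: 2 × 2 × 5! = 4 × 120 = 480.

480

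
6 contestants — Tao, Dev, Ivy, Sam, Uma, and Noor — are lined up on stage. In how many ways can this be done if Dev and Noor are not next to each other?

There are 6! = 720 arrangements in all. If Dev and Noor are adjacent, merging them into one block gives 2·(5)! = 240 arrangements.
So 720 − 240 = 480 arrangements keep them apart.

480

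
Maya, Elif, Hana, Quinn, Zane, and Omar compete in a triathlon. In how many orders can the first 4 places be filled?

360

There are 6 choices for 1st place, 5 for 2nd, and so on down to 3 for position 4.
That gives 6 × 5 × 4 × 3 = 360.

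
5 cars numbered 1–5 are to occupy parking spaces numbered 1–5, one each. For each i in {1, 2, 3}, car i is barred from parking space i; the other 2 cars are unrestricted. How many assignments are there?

Let Aᵢ (for i ∈ {1, 2, 3}) be the placements that put car i in its forbidden parking space. Any j of these fix j positions, leaving (5−j)! ways to fill the rest, and there are C(3,j) ways to pick which j.
By inclusion–exclusion, the number of valid placements is Σ_{j=0}^{3} (−1)^j C(3,j)·(5−j)!.
Computing: 120 − 72 + 18 − 2 = 64.

64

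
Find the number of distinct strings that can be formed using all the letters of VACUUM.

Letter multiplicities in VACUUM: A×1, C×1, M×1, U×2, V×1.
So there are 6! / (2!) = 360 distinguishable arrangements.

360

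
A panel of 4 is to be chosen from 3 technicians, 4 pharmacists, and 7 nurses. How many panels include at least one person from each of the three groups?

With no constraint there are C(14,4) = 1001 possible selections.
Selections missing a whole group: no technicians → C(11,4) = 330; no pharmacists → C(10,4) = 210; no nurses → C(7,4) = 35.
Add back selections omitting two groups (i.e. drawn from a single group): C(3,4) + C(4,4) + C(7,4) = 36.
By inclusion–exclusion: 1001 − 575 + 36 = 462.

462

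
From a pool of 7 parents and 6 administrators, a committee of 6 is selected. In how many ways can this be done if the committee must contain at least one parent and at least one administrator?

1708

Unrestricted: C(13,6) = 1716 ways to pick any 6 of the 13.
Subtract selections that omit an entire group: no parents → C(6,6) = 1; no administrators → C(7,6) = 7.
Both groups omitted at once is impossible, so 1716 − 8 = 1708.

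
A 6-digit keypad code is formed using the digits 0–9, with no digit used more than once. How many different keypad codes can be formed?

151200

Choose and order 6 of the 10 symbols: the first digit has 10 options, the next 9, and so on down to 5.
That product is 10 × 9 × 8 × 7 × 6 × 5 = 151200.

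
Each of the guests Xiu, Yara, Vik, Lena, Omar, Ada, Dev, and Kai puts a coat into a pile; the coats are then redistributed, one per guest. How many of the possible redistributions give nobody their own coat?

14833

Let Aᵢ be the assignments in which guest i gets their own coat. We want the size of the complement of A₁∪…∪A_8.
By inclusion–exclusion this is Σ_{j=0}^{8} (−1)^j C(8,j)·(8−j)!.
Computing: 40320 − 40320 + 20160 − 6720 + 1680 − 336 + 56 − 8 + 1 = 14833.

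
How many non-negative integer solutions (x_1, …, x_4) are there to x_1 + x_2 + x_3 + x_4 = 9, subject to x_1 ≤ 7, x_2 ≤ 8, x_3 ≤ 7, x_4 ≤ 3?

155

Ignoring the caps, the number of non-negative solutions to x_1+…+x_4 = 9 is C(12,3) = 220.
Subtract solutions that violate a single cap (substitute x_i' = x_i − (cap_i+1)): x_1 ≥ 8 gives C(4,3) = 4; x_2 ≥ 9 gives C(3,3) = 1; x_3 ≥ 8 gives C(4,3) = 4; x_4 ≥ 4 gives C(8,3) = 56. Together 65.
No two caps can be exceeded simultaneously, so the pair terms are all 0.
By inclusion–exclusion the count is 220 − 65 + 0 = 155.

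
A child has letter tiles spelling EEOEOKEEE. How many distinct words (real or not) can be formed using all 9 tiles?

252

The 9 letters of EEOEOKEEE have repeats: E appearing 6 times and O appearing twice.
The number of distinct arrangements is 9!/(6!·2!) = 362880/1440 = 252.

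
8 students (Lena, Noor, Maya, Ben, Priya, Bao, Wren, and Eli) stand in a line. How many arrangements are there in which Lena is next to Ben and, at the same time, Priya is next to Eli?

Treat {Lena,Ben} as one block (2 orders) and {Priya,Eli} as another (2 orders).
That leaves 6 units to arrange: 2 × 2 × 6! = 4 × 720 = 2880.

2880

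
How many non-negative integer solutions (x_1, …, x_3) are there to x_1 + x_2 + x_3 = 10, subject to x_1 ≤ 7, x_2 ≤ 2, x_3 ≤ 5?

Without the upper bounds there are C(12,2) = 66 ways to split 10 among 3 variables.
Subtract solutions that violate a single cap (substitute x_i' = x_i − (cap_i+1)): x_1 ≥ 8 gives C(4,2) = 6; x_2 ≥ 3 gives C(9,2) = 36; x_3 ≥ 6 gives C(6,2) = 15. Together 57.
Add back pairs where two caps are both exceeded: 0 + 0 + 3 = 3.
By inclusion–exclusion the count is 66 − 57 + 3 = 12.

12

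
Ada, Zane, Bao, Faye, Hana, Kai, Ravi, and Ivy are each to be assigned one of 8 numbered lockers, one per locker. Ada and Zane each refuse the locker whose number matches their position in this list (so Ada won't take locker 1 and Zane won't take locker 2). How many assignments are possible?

Let Aᵢ (for i ∈ {1, 2}) be the placements that put person i in their forbidden locker. Any j of these fix j positions, leaving (8−j)! ways to fill the rest, and there are C(2,j) ways to pick which j.
By inclusion–exclusion, the number of valid placements is Σ_{j=0}^{2} (−1)^j C(2,j)·(8−j)!.
Computing: 40320 − 10080 + 720 = 30960.

30960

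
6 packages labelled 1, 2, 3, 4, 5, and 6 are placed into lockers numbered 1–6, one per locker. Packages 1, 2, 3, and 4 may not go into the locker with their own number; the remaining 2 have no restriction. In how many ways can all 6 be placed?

362

Let Aᵢ (for 1 ≤ i ≤ 4) be the placements that put package i in its forbidden locker. Any j of these fix j positions, leaving (6−j)! ways to fill the rest, and there are C(4,j) ways to pick which j.
By inclusion–exclusion, the number of valid placements is Σ_{j=0}^{4} (−1)^j C(4,j)·(6−j)!.
Computing: 720 − 480 + 144 − 24 + 2 = 362.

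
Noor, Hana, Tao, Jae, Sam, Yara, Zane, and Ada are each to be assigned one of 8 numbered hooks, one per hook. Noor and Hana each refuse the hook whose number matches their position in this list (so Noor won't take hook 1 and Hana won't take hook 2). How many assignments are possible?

Let Aᵢ (for i ∈ {1, 2}) be the placements that put person i in their forbidden hook. Any j of these fix j positions, leaving (8−j)! ways to fill the rest, and there are C(2,j) ways to pick which j.
By inclusion–exclusion, the number of valid placements is Σ_{j=0}^{2} (−1)^j C(2,j)·(8−j)!.
Computing: 40320 − 10080 + 720 = 30960.

30960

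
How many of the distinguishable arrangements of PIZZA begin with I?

12

Fix I in the first position and arrange the remaining 4 letters.
Those 4 letters have Z appearing twice, giving (4)!/(2!) = 12.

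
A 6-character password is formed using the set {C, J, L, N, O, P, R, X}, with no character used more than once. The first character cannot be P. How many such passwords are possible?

The first character has 8−1 = 7 choices (anything except P).
The remaining 5 characters are filled from the other 7 symbols without repetition: 7 × 6 × 5 × 4 × 3 = 2520.
Total: 7 × 2520 = 17640.

17640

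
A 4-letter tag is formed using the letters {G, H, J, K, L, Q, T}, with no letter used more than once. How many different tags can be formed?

Choose and order 4 of the 7 symbols: the first letter has 7 options, the next 6, then 5, 4.
That product is 7 × 6 × 5 × 4 = 840.

840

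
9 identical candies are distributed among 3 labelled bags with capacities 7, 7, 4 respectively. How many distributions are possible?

34

Without the upper bounds there are C(11,2) = 55 ways to split 9 among 3 bags.
Subtract solutions that violate a single cap (substitute x_i' = x_i − (cap_i+1)): x_1 ≥ 8 gives C(3,2) = 3; x_2 ≥ 8 gives C(3,2) = 3; x_3 ≥ 5 gives C(6,2) = 15. Together 21.
No two caps can be exceeded simultaneously, so the pair terms are all 0.
By inclusion–exclusion the count is 55 − 21 + 0 = 34.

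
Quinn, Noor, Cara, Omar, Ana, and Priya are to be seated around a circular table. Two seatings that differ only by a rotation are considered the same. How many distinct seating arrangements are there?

Around a circle, 6 distinct people have 6!/6 = (5)! = 120 rotationally distinct seatings.

120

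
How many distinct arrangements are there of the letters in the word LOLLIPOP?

1680

The 8 letters of LOLLIPOP have repeats: L appearing 3 times, O appearing twice, and P appearing twice.
So there are 8! / (3!·2!·2!) = 1680 distinguishable arrangements.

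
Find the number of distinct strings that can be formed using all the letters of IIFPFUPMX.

The 9 letters of IIFPFUPMX have repeats: F appearing twice, I appearing twice, and P appearing twice.
Dividing 9! = 362880 by 2!·2!·2! = 8 for the repeated letters gives 45360.

45360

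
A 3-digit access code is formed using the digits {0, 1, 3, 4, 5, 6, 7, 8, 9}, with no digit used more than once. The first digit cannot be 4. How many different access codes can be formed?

The first digit has 9−1 = 8 choices (anything except 4).
The remaining 2 digits are filled from the other 8 symbols without repetition: 8 × 7 = 56.
Total: 8 × 56 = 448.

448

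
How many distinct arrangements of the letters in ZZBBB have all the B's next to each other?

3

Treat the 3 copies of B as a single block. The multiset to arrange is then {BBB, Z, Z}, 3 items in all.
That gives (3)!/(2!) = 3 arrangements.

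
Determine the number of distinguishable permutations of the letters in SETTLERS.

5040

Letter multiplicities in SETTLERS: E×2, L×1, R×1, S×2, T×2.
The number of distinct arrangements is 8!/(2!·2!·2!) = 40320/8 = 5040.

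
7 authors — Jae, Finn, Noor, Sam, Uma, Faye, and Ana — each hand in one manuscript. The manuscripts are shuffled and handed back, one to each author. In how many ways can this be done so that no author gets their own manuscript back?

Count assignments avoiding every fixed point. For any j of the 7 authors fixed to their own manuscript, the other 7−j can be arranged in (7−j)! ways.
By inclusion–exclusion this is Σ_{j=0}^{7} (−1)^j C(7,j)·(7−j)!.
Computing: 5040 − 5040 + 2520 − 840 + 210 − 42 + 7 − 1 = 1854.

1854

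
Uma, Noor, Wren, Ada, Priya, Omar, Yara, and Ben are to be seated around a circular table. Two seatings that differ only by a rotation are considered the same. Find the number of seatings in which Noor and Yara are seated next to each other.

Treat {Noor, Yara} as one unit (2 internal orders) and seat the resulting 7 units around the table: (6)! circular arrangements.
So 2 × (6)! = 2 × 720 = 1440.

1440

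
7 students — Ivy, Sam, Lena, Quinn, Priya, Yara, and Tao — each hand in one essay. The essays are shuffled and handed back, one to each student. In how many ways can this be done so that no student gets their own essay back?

1854

Let Aᵢ be the assignments in which student i gets their own essay. We want the size of the complement of A₁∪…∪A_7.
By inclusion–exclusion this is Σ_{j=0}^{7} (−1)^j C(7,j)·(7−j)!.
Computing: 5040 − 5040 + 2520 − 840 + 210 − 42 + 7 − 1 = 1854.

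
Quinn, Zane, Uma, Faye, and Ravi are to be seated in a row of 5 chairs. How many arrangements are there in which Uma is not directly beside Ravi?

72

Of the 5! = 120 arrangements, those with Uma and Ravi adjacent number 2 × 4! = 48 (treat the pair as a block with 2 internal orders).
Complementary counting: 120 − 48 = 72.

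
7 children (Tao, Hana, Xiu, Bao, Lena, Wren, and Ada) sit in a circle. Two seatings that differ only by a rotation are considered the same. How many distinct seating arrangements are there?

Seat Tao anywhere (absorbing the rotational symmetry), then permute the other 6: (6)! = 720.

720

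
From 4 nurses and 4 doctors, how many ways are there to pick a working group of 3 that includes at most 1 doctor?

28

Split by how many doctors are chosen (0 through 1).
Sum: C(4,0)·C(4,3) + C(4,1)·C(4,2) = 4 + 24 = 28.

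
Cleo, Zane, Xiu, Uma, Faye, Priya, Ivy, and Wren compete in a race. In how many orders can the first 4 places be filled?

This is an ordered selection of 4 from 8: P(8,4).
That gives 8 × 7 × 6 × 5 = 1680.

1680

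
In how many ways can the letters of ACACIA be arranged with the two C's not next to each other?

Total arrangements of ACACIA: 6!/(3!·2!) = 60.
Arrangements with the C's together: treat CC as one letter, giving (5)!/(3!) = 20.
Subtracting, 60 − 20 = 40 arrangements keep the C's apart.

40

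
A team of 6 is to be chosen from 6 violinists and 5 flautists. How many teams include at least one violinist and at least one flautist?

Unrestricted: C(11,6) = 462 ways to pick any 6 of the 11.
Selections missing a whole group: no violinists → C(5,6) = 0; no flautists → C(6,6) = 1.
Both groups omitted at once is impossible, so 462 − 1 = 461.

461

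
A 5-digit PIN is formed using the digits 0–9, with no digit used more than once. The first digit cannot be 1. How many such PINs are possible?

The first digit has 10−1 = 9 choices (anything except 1).
The remaining 4 digits are filled from the other 9 symbols without repetition: 9 × 8 × 7 × 6 = 3024.
Total: 9 × 3024 = 27216.

27216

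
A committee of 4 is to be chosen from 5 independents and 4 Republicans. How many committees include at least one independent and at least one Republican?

120

Total 4-person selections from all 9: C(9,4) = 126.
Selections missing a whole group: no independents → C(4,4) = 1; no Republicans → C(5,4) = 5.
Both groups omitted at once is impossible, so 126 − 6 = 120.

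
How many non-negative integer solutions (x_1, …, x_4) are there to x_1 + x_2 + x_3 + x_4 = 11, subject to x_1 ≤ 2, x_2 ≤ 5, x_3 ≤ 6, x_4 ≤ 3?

By stars and bars, unrestricted non-negative solutions to x_1+…+x_4 = 11 number C(11+3,3) = 364.
Subtract solutions that violate a single cap (substitute x_i' = x_i − (cap_i+1)): x_1 ≥ 3 gives C(11,3) = 165; x_2 ≥ 6 gives C(8,3) = 56; x_3 ≥ 7 gives C(7,3) = 35; x_4 ≥ 4 gives C(10,3) = 120. Together 376.
Add back pairs where two caps are both exceeded: 10 + 4 + 35 + 0 + 4 + 1 = 54.
By inclusion–exclusion the count is 364 − 376 + 54 = 42.

42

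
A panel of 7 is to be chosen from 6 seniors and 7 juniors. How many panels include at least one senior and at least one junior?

Total 7-person selections from all 13: C(13,7) = 1716.
Subtract selections that omit an entire group: no seniors → C(7,7) = 1; no juniors → C(6,7) = 0.
Both groups omitted at once is impossible, so 1716 − 1 = 1715.

1715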